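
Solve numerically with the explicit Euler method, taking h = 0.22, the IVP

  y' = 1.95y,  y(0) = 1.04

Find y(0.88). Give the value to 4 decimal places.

Euler: y_{n+1} = y_n + h·f(x_n, y_n).
x=0.000000, y=1.040000: f=2.028000 → y ← 1.040000 + 0.22·2.028000 = 1.486160
x=0.220000, y=1.486160: f=2.898012 → y ← 1.486160 + 0.22·2.898012 = 2.123723
x=0.440000, y=2.123723: f=4.141259 → y ← 2.123723 + 0.22·4.141259 = 3.034800
x=0.660000, y=3.034800: f=5.917859 → y ← 3.034800 + 0.22·5.917859 = 4.336729
y(0.88) ≈ 4.3367

4.3367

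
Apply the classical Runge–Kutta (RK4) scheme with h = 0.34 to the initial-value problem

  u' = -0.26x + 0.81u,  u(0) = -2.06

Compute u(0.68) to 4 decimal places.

RK4: k1 = f(x_n, u_n); k2 = f(x_n + h/2, u_n + (h/2)·k1); k3 = f(x_n + h/2, u_n + (h/2)·k2); k4 = f(x_n + h, u_n + h·k3); u_{n+1} = u_n + (h/6)·(k1 + 2k2 + 2k3 + k4).
x=0.000000, u=-2.060000:
  k1 = f(0.000000, -2.060000) = -1.668600
  k2 = f(0.170000, -2.343662) = -1.942566
  k3 = f(0.170000, -2.390236) = -1.980291
  k4 = f(0.340000, -2.733299) = -2.302372
  u ← -2.060000 + (0.34/6)·(k1 + 2k2 + 2k3 + k4) = -2.729612
x=0.340000, u=-2.729612:
  k1 = f(0.340000, -2.729612) = -2.299386
  k2 = f(0.510000, -3.120508) = -2.660211
  k3 = f(0.510000, -3.181848) = -2.709897
  k4 = f(0.680000, -3.650977) = -3.134092
  u ← -2.729612 + (0.34/6)·(k1 + 2k2 + 2k3 + k4) = -3.646122
u(0.68) ≈ -3.6461

-3.6461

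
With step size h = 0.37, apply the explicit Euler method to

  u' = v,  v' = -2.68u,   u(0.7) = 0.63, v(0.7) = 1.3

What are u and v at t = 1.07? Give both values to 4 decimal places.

Euler on (u,v): u_{n+1} = u_n + h·u', v_{n+1} = v_n + h·v'.
0.700000: (0.630000, 1.300000); f=(1.300000, -1.688400) → (1.111000, 0.675292)
(u(1.07), v(1.07)) ≈ (1.1110, 0.6753)

1.1110, 0.6753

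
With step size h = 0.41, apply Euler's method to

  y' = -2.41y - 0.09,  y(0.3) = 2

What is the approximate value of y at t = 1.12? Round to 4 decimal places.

Euler: y_{n+1} = y_n + h·f(t_n, y_n).
t=0.300000, y=2.000000: f=-4.910000 → y ← 2.000000 + 0.41·(-4.910000) = -0.013100
t=0.710000, y=-0.013100: f=-0.058429 → y ← -0.013100 + 0.41·(-0.058429) = -0.037056
y(1.12) ≈ -0.0371

-0.0371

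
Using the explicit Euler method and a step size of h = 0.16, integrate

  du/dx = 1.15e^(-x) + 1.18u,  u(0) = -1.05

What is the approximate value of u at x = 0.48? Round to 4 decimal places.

Euler: u_{n+1} = u_n + h·f(x_n, u_n).
x=0.000000, u=-1.050000: f=-0.089000 → u ← -1.050000 + 0.16·(-0.089000) = -1.064240
x=0.160000, u=-1.064240: f=-0.275838 → u ← -1.064240 + 0.16·(-0.275838) = -1.108374
x=0.320000, u=-1.108374: f=-0.472810 → u ← -1.108374 + 0.16·(-0.472810) = -1.184024
u(0.48) ≈ -1.1840

-1.1840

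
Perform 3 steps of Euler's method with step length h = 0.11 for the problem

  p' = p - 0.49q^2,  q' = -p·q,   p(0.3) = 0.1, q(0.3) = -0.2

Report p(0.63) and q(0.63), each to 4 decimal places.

Euler on (p,q): p_{n+1} = p_n + h·p', q_{n+1} = q_n + h·q'.
0.300000: (0.100000, -0.200000); f=(0.080400, 0.020000) → (0.108844, -0.197800)
0.410000: (0.108844, -0.197800); f=(0.089673, 0.021529) → (0.118708, -0.195432)
0.520000: (0.118708, -0.195432); f=(0.099993, 0.023199) → (0.129707, -0.192880)
(p(0.63), q(0.63)) ≈ (0.1297, -0.1929)

0.1297, -0.1929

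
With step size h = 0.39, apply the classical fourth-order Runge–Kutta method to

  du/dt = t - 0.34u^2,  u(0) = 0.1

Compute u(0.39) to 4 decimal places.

RK4: k1 = f(t_n, u_n); k2 = f(t_n + h/2, u_n + (h/2)·k1); k3 = f(t_n + h/2, u_n + (h/2)·k2); k4 = f(t_n + h, u_n + h·k3); u_{n+1} = u_n + (h/6)·(k1 + 2k2 + 2k3 + k4).
t=0.000000, u=0.100000:
  k1 = f(0.000000, 0.100000) = -0.003400
  k2 = f(0.195000, 0.099337) = 0.191645
  k3 = f(0.195000, 0.137371) = 0.188584
  k4 = f(0.390000, 0.173548) = 0.379760
  u ← 0.100000 + (0.39/6)·(k1 + 2k2 + 2k3 + k4) = 0.173893
u(0.39) ≈ 0.1739

0.1739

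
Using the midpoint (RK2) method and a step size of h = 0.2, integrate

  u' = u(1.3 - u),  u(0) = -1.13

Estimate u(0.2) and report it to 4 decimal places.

-1.8898

Midpoint: k1 = f(t_n, u_n); k2 = f(t_n + h/2, u_n + (h/2)·k1); u_{n+1} = u_n + h·k2.
t=0.000000, u=-1.130000:
  k1 = f(0.000000, -1.130000) = -2.745900
  k2 = f(0.100000, -1.404590) = -3.798840
  u ← -1.130000 + 0.2·(-3.798840) = -1.889768
u(0.2) ≈ -1.8898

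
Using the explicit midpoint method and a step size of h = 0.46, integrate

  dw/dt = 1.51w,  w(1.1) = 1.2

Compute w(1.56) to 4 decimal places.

Midpoint: k1 = f(t_n, w_n); k2 = f(t_n + h/2, w_n + (h/2)·k1); w_{n+1} = w_n + h·k2.
t=1.100000, w=1.200000:
  k1 = f(1.100000, 1.200000) = 1.812000
  k2 = f(1.330000, 1.616760) = 2.441308
  w ← 1.200000 + 0.46·2.441308 = 2.323001
w(1.56) ≈ 2.3230

2.3230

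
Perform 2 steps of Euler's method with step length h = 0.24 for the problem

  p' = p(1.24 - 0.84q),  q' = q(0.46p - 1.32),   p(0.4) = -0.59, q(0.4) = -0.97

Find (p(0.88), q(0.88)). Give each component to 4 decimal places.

Euler on (p,q): p_{n+1} = p_n + h·p', q_{n+1} = q_n + h·q'.
0.400000: (-0.590000, -0.970000); f=(-1.212332, 1.543658) → (-0.880960, -0.599522)
0.640000: (-0.880960, -0.599522); f=(-1.536040, 1.034320) → (-1.249609, -0.351285)
(p(0.88), q(0.88)) ≈ (-1.2496, -0.3513)

-1.2496, -0.3513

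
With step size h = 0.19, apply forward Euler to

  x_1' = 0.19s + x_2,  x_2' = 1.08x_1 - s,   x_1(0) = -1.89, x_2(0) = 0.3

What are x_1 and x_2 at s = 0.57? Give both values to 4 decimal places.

-1.9241, -0.9504

Euler on (x_1,x_2): x_1_{n+1} = x_1_n + h·x_1', x_2_{n+1} = x_2_n + h·x_2'.
0.000000: (-1.890000, 0.300000); f=(0.300000, -2.041200) → (-1.833000, -0.087828)
0.190000: (-1.833000, -0.087828); f=(-0.051728, -2.169640) → (-1.842828, -0.500060)
0.380000: (-1.842828, -0.500060); f=(-0.427860, -2.370255) → (-1.924122, -0.950408)
(x_1(0.57), x_2(0.57)) ≈ (-1.9241, -0.9504)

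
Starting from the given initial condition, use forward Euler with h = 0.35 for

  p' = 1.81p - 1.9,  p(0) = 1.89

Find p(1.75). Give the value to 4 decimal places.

Euler: p_{n+1} = p_n + h·f(x_n, p_n).
x=0.000000, p=1.890000: f=1.520900 → p ← 1.890000 + 0.35·1.520900 = 2.422315
x=0.350000, p=2.422315: f=2.484390 → p ← 2.422315 + 0.35·2.484390 = 3.291852
x=0.700000, p=3.291852: f=4.058251 → p ← 3.291852 + 0.35·4.058251 = 4.712240
x=1.050000, p=4.712240: f=6.629154 → p ← 4.712240 + 0.35·6.629154 = 7.032443
x=1.400000, p=7.032443: f=10.828722 → p ← 7.032443 + 0.35·10.828722 = 10.822496
p(1.75) ≈ 10.8225

10.8225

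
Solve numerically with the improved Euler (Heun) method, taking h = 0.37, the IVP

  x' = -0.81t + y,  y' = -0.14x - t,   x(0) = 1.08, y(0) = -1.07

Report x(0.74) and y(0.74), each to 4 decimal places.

Heun on (x,y): k1 = f(t_n, state_n); k2 = f(t_n + h, state_n + h·k1); state_{n+1} = state_n + (h/2)·(k1 + k2).
0.000000: (1.080000, -1.070000)
  k1 = (-1.070000, -0.151200)
  predictor → (0.684100, -1.125944)
  k2 = (-1.425644, -0.465774)
  → (0.618306, -1.184140)
0.370000: (0.618306, -1.184140)
  k1 = (-1.483840, -0.456563)
  predictor → (0.069285, -1.353068)
  k2 = (-1.952468, -0.749700)
  → (-0.017411, -1.407299)
(x(0.74), y(0.74)) ≈ (-0.0174, -1.4073)

-0.0174, -1.4073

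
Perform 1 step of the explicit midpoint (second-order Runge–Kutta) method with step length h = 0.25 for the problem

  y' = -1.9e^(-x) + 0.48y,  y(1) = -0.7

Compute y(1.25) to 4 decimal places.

Midpoint: k1 = f(x_n, y_n); k2 = f(x_n + h/2, y_n + (h/2)·k1); y_{n+1} = y_n + h·k2.
x=1.000000, y=-0.700000:
  k1 = f(1.000000, -0.700000) = -1.034971
  k2 = f(1.125000, -0.829371) = -1.014938
  y ← -0.700000 + 0.25·(-1.014938) = -0.953734
y(1.25) ≈ -0.9537

-0.9537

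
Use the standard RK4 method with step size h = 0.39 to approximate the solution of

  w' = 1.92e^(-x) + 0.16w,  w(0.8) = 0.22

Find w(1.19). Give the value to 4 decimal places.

0.5222

RK4: k1 = f(x_n, w_n); k2 = f(x_n + h/2, w_n + (h/2)·k1); k3 = f(x_n + h/2, w_n + (h/2)·k2); k4 = f(x_n + h, w_n + h·k3); w_{n+1} = w_n + (h/6)·(k1 + 2k2 + 2k3 + k4).
x=0.800000, w=0.220000:
  k1 = f(0.800000, 0.220000) = 0.897912
  k2 = f(0.995000, 0.395093) = 0.773084
  k3 = f(0.995000, 0.370751) = 0.769189
  k4 = f(1.190000, 0.519984) = 0.667302
  w ← 0.220000 + (0.39/6)·(k1 + 2k2 + 2k3 + k4) = 0.522234
w(1.19) ≈ 0.5222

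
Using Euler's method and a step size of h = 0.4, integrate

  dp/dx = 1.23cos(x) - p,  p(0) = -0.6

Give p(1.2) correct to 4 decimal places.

Euler: p_{n+1} = p_n + h·f(x_n, p_n).
x=0.000000, p=-0.600000: f=1.830000 → p ← -0.600000 + 0.4·1.830000 = 0.132000
x=0.400000, p=0.132000: f=1.000905 → p ← 0.132000 + 0.4·1.000905 = 0.532362
x=0.800000, p=0.532362: f=0.324587 → p ← 0.532362 + 0.4·0.324587 = 0.662197
p(1.2) ≈ 0.6622

0.6622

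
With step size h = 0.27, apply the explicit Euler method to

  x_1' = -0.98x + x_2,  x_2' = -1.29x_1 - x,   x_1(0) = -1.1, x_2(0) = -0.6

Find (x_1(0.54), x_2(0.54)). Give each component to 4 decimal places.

Euler on (x_1,x_2): x_1_{n+1} = x_1_n + h·x_1', x_2_{n+1} = x_2_n + h·x_2'.
0.000000: (-1.100000, -0.600000); f=(-0.600000, 1.419000) → (-1.262000, -0.216870)
0.270000: (-1.262000, -0.216870); f=(-0.481470, 1.357980) → (-1.391997, 0.149785)
(x_1(0.54), x_2(0.54)) ≈ (-1.3920, 0.1498)

-1.3920, 0.1498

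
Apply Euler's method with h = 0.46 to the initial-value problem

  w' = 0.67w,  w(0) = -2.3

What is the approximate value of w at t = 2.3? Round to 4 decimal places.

Euler: w_{n+1} = w_n + h·f(t_n, w_n).
t=0.000000, w=-2.300000: f=-1.541000 → w ← -2.300000 + 0.46·(-1.541000) = -3.008860
t=0.460000, w=-3.008860: f=-2.015936 → w ← -3.008860 + 0.46·(-2.015936) = -3.936191
t=0.920000, w=-3.936191: f=-2.637248 → w ← -3.936191 + 0.46·(-2.637248) = -5.149325
t=1.380000, w=-5.149325: f=-3.450047 → w ← -5.149325 + 0.46·(-3.450047) = -6.736346
t=1.840000, w=-6.736346: f=-4.513352 → w ← -6.736346 + 0.46·(-4.513352) = -8.812488
w(2.3) ≈ -8.8125

-8.8125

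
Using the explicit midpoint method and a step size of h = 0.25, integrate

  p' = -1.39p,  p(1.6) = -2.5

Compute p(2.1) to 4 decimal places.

Midpoint: k1 = f(t_n, p_n); k2 = f(t_n + h/2, p_n + (h/2)·k1); p_{n+1} = p_n + h·k2.
t=1.600000, p=-2.500000:
  k1 = f(1.600000, -2.500000) = 3.475000
  k2 = f(1.725000, -2.065625) = 2.871219
  p ← -2.500000 + 0.25·2.871219 = -1.782195
t=1.850000, p=-1.782195:
  k1 = f(1.850000, -1.782195) = 2.477251
  k2 = f(1.975000, -1.472539) = 2.046829
  p ← -1.782195 + 0.25·2.046829 = -1.270488
p(2.1) ≈ -1.2705

-1.2705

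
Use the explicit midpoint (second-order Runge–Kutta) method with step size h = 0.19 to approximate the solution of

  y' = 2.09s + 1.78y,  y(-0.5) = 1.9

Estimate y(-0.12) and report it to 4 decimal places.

3.3221

Midpoint: k1 = f(s_n, y_n); k2 = f(s_n + h/2, y_n + (h/2)·k1); y_{n+1} = y_n + h·k2.
s=-0.500000, y=1.900000:
  k1 = f(-0.500000, 1.900000) = 2.337000
  k2 = f(-0.405000, 2.122015) = 2.930737
  y ← 1.900000 + 0.19·2.930737 = 2.456840
s=-0.310000, y=2.456840:
  k1 = f(-0.310000, 2.456840) = 3.725275
  k2 = f(-0.215000, 2.810741) = 4.553769
  y ← 2.456840 + 0.19·4.553769 = 3.322056
y(-0.12) ≈ 3.3221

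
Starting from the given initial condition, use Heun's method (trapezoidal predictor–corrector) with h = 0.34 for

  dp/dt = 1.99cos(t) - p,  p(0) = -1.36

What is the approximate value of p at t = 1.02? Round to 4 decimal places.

0.4670

Heun: k1 = f(t_n, p_n); k2 = f(t_n + h, p_n + h·k1); p_{n+1} = p_n + (h/2)·(k1 + k2).
t=0.000000, p=-1.360000:
  k1 = f(0.000000, -1.360000) = 3.350000
  k2 = f(0.340000, -0.221000) = 2.097082
  p ← -1.360000 + (0.34/2)·(3.350000 + 2.097082) = -0.433996
t=0.340000, p=-0.433996:
  k1 = f(0.340000, -0.433996) = 2.310078
  k2 = f(0.680000, 0.351430) = 1.195939
  p ← -0.433996 + (0.34/2)·(2.310078 + 1.195939) = 0.162027
t=0.680000, p=0.162027:
  k1 = f(0.680000, 0.162027) = 1.385343
  k2 = f(1.020000, 0.633043) = 0.408455
  p ← 0.162027 + (0.34/2)·(1.385343 + 0.408455) = 0.466972
p(1.02) ≈ 0.4670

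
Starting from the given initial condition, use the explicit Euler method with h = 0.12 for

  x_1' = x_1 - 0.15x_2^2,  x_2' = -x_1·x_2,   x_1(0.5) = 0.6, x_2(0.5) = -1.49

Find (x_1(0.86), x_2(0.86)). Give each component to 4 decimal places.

Euler on (x_1,x_2): x_1_{n+1} = x_1_n + h·x_1', x_2_{n+1} = x_2_n + h·x_2'.
0.500000: (0.600000, -1.490000); f=(0.266985, 0.894000) → (0.632038, -1.382720)
0.620000: (0.632038, -1.382720); f=(0.345251, 0.873932) → (0.673468, -1.277848)
0.740000: (0.673468, -1.277848); f=(0.428534, 0.860590) → (0.724892, -1.174577)
(x_1(0.86), x_2(0.86)) ≈ (0.7249, -1.1746)

0.7249, -1.1746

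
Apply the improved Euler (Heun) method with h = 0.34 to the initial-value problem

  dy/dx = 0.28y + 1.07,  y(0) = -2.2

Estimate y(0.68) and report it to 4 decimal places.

Heun: k1 = f(x_n, y_n); k2 = f(x_n + h, y_n + h·k1); y_{n+1} = y_n + (h/2)·(k1 + k2).
x=0.000000, y=-2.200000:
  k1 = f(0.000000, -2.200000) = 0.454000
  k2 = f(0.340000, -2.045640) = 0.497221
  y ← -2.200000 + (0.34/2)·(0.454000 + 0.497221) = -2.038292
x=0.340000, y=-2.038292:
  k1 = f(0.340000, -2.038292) = 0.499278
  k2 = f(0.680000, -1.868538) = 0.546809
  y ← -2.038292 + (0.34/2)·(0.499278 + 0.546809) = -1.860458
y(0.68) ≈ -1.8605

-1.8605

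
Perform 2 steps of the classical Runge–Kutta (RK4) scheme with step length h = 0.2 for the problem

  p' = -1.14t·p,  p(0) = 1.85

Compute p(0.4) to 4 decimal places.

RK4: k1 = f(t_n, p_n); k2 = f(t_n + h/2, p_n + (h/2)·k1); k3 = f(t_n + h/2, p_n + (h/2)·k2); k4 = f(t_n + h, p_n + h·k3); p_{n+1} = p_n + (h/6)·(k1 + 2k2 + 2k3 + k4).
t=0.000000, p=1.850000:
  k1 = f(0.000000, 1.850000) = 0.000000
  k2 = f(0.100000, 1.850000) = -0.210900
  k3 = f(0.100000, 1.828910) = -0.208496
  k4 = f(0.200000, 1.808301) = -0.412293
  p ← 1.850000 + (0.2/6)·(k1 + 2k2 + 2k3 + k4) = 1.808297
t=0.200000, p=1.808297:
  k1 = f(0.200000, 1.808297) = -0.412292
  k2 = f(0.300000, 1.767068) = -0.604337
  k3 = f(0.300000, 1.747863) = -0.597769
  k4 = f(0.400000, 1.688743) = -0.770067
  p ← 1.808297 + (0.2/6)·(k1 + 2k2 + 2k3 + k4) = 1.688745
p(0.4) ≈ 1.6887

1.6887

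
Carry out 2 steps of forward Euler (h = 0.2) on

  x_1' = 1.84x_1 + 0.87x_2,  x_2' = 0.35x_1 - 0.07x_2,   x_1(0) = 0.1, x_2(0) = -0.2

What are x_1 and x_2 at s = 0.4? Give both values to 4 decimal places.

0.1064, -0.1804

Euler on (x_1,x_2): x_1_{n+1} = x_1_n + h·x_1', x_2_{n+1} = x_2_n + h·x_2'.
0.000000: (0.100000, -0.200000); f=(0.010000, 0.049000) → (0.102000, -0.190200)
0.200000: (0.102000, -0.190200); f=(0.022206, 0.049014) → (0.106441, -0.180397)
(x_1(0.4), x_2(0.4)) ≈ (0.1064, -0.1804)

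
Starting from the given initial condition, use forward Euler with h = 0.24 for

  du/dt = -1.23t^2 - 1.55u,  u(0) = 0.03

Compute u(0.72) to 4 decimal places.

-0.0713

Euler: u_{n+1} = u_n + h·f(t_n, u_n).
t=0.000000, u=0.030000: f=-0.046500 → u ← 0.030000 + 0.24·(-0.046500) = 0.018840
t=0.240000, u=0.018840: f=-0.100050 → u ← 0.018840 + 0.24·(-0.100050) = -0.005172
t=0.480000, u=-0.005172: f=-0.275375 → u ← -0.005172 + 0.24·(-0.275375) = -0.071262
u(0.72) ≈ -0.0713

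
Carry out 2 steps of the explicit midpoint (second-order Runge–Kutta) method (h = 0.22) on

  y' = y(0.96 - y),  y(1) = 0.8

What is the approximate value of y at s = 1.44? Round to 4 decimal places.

Midpoint: k1 = f(s_n, y_n); k2 = f(s_n + h/2, y_n + (h/2)·k1); y_{n+1} = y_n + h·k2.
s=1.000000, y=0.800000:
  k1 = f(1.000000, 0.800000) = 0.128000
  k2 = f(1.110000, 0.814080) = 0.118791
  y ← 0.800000 + 0.22·0.118791 = 0.826134
s=1.220000, y=0.826134:
  k1 = f(1.220000, 0.826134) = 0.110591
  k2 = f(1.330000, 0.838299) = 0.102022
  y ← 0.826134 + 0.22·0.102022 = 0.848579
y(1.44) ≈ 0.8486

0.8486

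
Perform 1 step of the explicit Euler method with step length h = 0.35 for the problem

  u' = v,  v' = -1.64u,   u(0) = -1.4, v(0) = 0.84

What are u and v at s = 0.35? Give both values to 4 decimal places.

Euler on (u,v): u_{n+1} = u_n + h·u', v_{n+1} = v_n + h·v'.
0.000000: (-1.400000, 0.840000); f=(0.840000, 2.296000) → (-1.106000, 1.643600)
(u(0.35), v(0.35)) ≈ (-1.1060, 1.6436)

-1.1060, 1.6436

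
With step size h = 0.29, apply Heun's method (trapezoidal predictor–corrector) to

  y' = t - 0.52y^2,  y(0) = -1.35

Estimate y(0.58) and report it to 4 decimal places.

-2.0142

Heun: k1 = f(t_n, y_n); k2 = f(t_n + h, y_n + h·k1); y_{n+1} = y_n + (h/2)·(k1 + k2).
t=0.000000, y=-1.350000:
  k1 = f(0.000000, -1.350000) = -0.947700
  k2 = f(0.290000, -1.624833) = -1.082843
  y ← -1.350000 + (0.29/2)·(-0.947700 + (-1.082843)) = -1.644429
t=0.290000, y=-1.644429:
  k1 = f(0.290000, -1.644429) = -1.116156
  k2 = f(0.580000, -1.968114) = -1.434206
  y ← -1.644429 + (0.29/2)·(-1.116156 + (-1.434206)) = -2.014231
y(0.58) ≈ -2.0142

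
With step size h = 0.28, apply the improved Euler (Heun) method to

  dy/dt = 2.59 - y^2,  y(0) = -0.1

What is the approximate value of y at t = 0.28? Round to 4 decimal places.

0.5696

Heun: k1 = f(t_n, y_n); k2 = f(t_n + h, y_n + h·k1); y_{n+1} = y_n + (h/2)·(k1 + k2).
t=0.000000, y=-0.100000:
  k1 = f(0.000000, -0.100000) = 2.580000
  k2 = f(0.280000, 0.622400) = 2.202618
  y ← -0.100000 + (0.28/2)·(2.580000 + 2.202618) = 0.569567
y(0.28) ≈ 0.5696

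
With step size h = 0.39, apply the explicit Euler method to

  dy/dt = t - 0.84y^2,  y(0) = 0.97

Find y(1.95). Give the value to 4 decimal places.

Euler: y_{n+1} = y_n + h·f(t_n, y_n).
t=0.000000, y=0.970000: f=-0.790356 → y ← 0.970000 + 0.39·(-0.790356) = 0.661761
t=0.390000, y=0.661761: f=0.022141 → y ← 0.661761 + 0.39·0.022141 = 0.670396
t=0.780000, y=0.670396: f=0.402478 → y ← 0.670396 + 0.39·0.402478 = 0.827362
t=1.170000, y=0.827362: f=0.594996 → y ← 0.827362 + 0.39·0.594996 = 1.059411
t=1.560000, y=1.059411: f=0.617225 → y ← 1.059411 + 0.39·0.617225 = 1.300129
y(1.95) ≈ 1.3001

1.3001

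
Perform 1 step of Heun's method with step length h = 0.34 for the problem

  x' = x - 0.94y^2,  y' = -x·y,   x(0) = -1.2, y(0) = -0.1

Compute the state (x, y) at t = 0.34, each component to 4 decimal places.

Heun on (x,y): k1 = f(t_n, state_n); k2 = f(t_n + h, state_n + h·k1); state_{n+1} = state_n + (h/2)·(k1 + k2).
0.000000: (-1.200000, -0.100000)
  k1 = (-1.209400, -0.120000)
  predictor → (-1.611196, -0.140800)
  k2 = (-1.629831, -0.226856)
  → (-1.682669, -0.158966)
(x(0.34), y(0.34)) ≈ (-1.6827, -0.1590)

-1.6827, -0.1590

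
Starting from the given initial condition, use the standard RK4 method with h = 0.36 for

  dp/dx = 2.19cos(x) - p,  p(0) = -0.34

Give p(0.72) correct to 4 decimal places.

RK4: k1 = f(x_n, p_n); k2 = f(x_n + h/2, p_n + (h/2)·k1); k3 = f(x_n + h/2, p_n + (h/2)·k2); k4 = f(x_n + h, p_n + h·k3); p_{n+1} = p_n + (h/6)·(k1 + 2k2 + 2k3 + k4).
x=0.000000, p=-0.340000:
  k1 = f(0.000000, -0.340000) = 2.530000
  k2 = f(0.180000, 0.115400) = 2.039218
  k3 = f(0.180000, 0.027059) = 2.127559
  k4 = f(0.360000, 0.425921) = 1.623693
  p ← -0.340000 + (0.36/6)·(k1 + 2k2 + 2k3 + k4) = 0.409235
x=0.360000, p=0.409235:
  k1 = f(0.360000, 0.409235) = 1.640379
  k2 = f(0.540000, 0.704503) = 1.173879
  k3 = f(0.540000, 0.620533) = 1.257849
  k4 = f(0.720000, 0.862060) = 0.784394
  p ← 0.409235 + (0.36/6)·(k1 + 2k2 + 2k3 + k4) = 0.846529
p(0.72) ≈ 0.8465

0.8465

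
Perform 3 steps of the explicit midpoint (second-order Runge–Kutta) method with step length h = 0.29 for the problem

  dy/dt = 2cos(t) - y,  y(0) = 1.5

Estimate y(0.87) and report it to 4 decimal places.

Midpoint: k1 = f(t_n, y_n); k2 = f(t_n + h/2, y_n + (h/2)·k1); y_{n+1} = y_n + h·k2.
t=0.000000, y=1.500000:
  k1 = f(0.000000, 1.500000) = 0.500000
  k2 = f(0.145000, 1.572500) = 0.406512
  y ← 1.500000 + 0.29·0.406512 = 1.617888
t=0.290000, y=1.617888:
  k1 = f(0.290000, 1.617888) = 0.298599
  k2 = f(0.435000, 1.661185) = 0.152555
  y ← 1.617888 + 0.29·0.152555 = 1.662129
t=0.580000, y=1.662129:
  k1 = f(0.580000, 1.662129) = 0.010796
  k2 = f(0.725000, 1.663695) = -0.166696
  y ← 1.662129 + 0.29·(-0.166696) = 1.613787
y(0.87) ≈ 1.6138

1.6138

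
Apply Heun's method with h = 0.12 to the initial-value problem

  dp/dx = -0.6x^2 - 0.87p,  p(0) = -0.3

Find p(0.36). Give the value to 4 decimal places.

Heun: k1 = f(x_n, p_n); k2 = f(x_n + h, p_n + h·k1); p_{n+1} = p_n + (h/2)·(k1 + k2).
x=0.000000, p=-0.300000:
  k1 = f(0.000000, -0.300000) = 0.261000
  k2 = f(0.120000, -0.268680) = 0.225112
  p ← -0.300000 + (0.12/2)·(0.261000 + 0.225112) = -0.270833
x=0.120000, p=-0.270833:
  k1 = f(0.120000, -0.270833) = 0.226985
  k2 = f(0.240000, -0.243595) = 0.177368
  p ← -0.270833 + (0.12/2)·(0.226985 + 0.177368) = -0.246572
x=0.240000, p=-0.246572:
  k1 = f(0.240000, -0.246572) = 0.179958
  k2 = f(0.360000, -0.224977) = 0.117970
  p ← -0.246572 + (0.12/2)·(0.179958 + 0.117970) = -0.228696
p(0.36) ≈ -0.2287

-0.2287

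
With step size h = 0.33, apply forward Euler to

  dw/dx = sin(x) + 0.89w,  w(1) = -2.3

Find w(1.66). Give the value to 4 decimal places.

-3.1697

Euler: w_{n+1} = w_n + h·f(x_n, w_n).
x=1.000000, w=-2.300000: f=-1.205529 → w ← -2.300000 + 0.33·(-1.205529) = -2.697825
x=1.330000, w=-2.697825: f=-1.429915 → w ← -2.697825 + 0.33·(-1.429915) = -3.169697
w(1.66) ≈ -3.1697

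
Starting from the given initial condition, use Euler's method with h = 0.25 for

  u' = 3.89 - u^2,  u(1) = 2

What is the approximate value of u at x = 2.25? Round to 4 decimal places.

Euler: u_{n+1} = u_n + h·f(x_n, u_n).
x=1.000000, u=2.000000: f=-0.110000 → u ← 2.000000 + 0.25·(-0.110000) = 1.972500
x=1.250000, u=1.972500: f=-0.000756 → u ← 1.972500 + 0.25·(-0.000756) = 1.972311
x=1.500000, u=1.972311: f=-0.000010 → u ← 1.972311 + 0.25·(-0.000010) = 1.972308
x=1.750000, u=1.972308: f=0.000000 → u ← 1.972308 + 0.25·0.000000 = 1.972308
x=2.000000, u=1.972308: f=0.000000 → u ← 1.972308 + 0.25·0.000000 = 1.972308
u(2.25) ≈ 1.9723

1.9723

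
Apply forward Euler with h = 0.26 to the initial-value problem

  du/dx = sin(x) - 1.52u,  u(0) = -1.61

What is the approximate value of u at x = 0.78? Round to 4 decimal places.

-0.1866

Euler: u_{n+1} = u_n + h·f(x_n, u_n).
x=0.000000, u=-1.610000: f=2.447200 → u ← -1.610000 + 0.26·2.447200 = -0.973728
x=0.260000, u=-0.973728: f=1.737147 → u ← -0.973728 + 0.26·1.737147 = -0.522070
x=0.520000, u=-0.522070: f=1.290426 → u ← -0.522070 + 0.26·1.290426 = -0.186559
u(0.78) ≈ -0.1866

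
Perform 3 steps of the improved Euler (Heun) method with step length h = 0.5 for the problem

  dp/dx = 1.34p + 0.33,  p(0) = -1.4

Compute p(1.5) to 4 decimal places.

-8.0906

Heun: k1 = f(x_n, p_n); k2 = f(x_n + h, p_n + h·k1); p_{n+1} = p_n + (h/2)·(k1 + k2).
x=0.000000, p=-1.400000:
  k1 = f(0.000000, -1.400000) = -1.546000
  k2 = f(0.500000, -2.173000) = -2.581820
  p ← -1.400000 + (0.5/2)·(-1.546000 + (-2.581820)) = -2.431955
x=0.500000, p=-2.431955:
  k1 = f(0.500000, -2.431955) = -2.928820
  k2 = f(1.000000, -3.896365) = -4.891129
  p ← -2.431955 + (0.5/2)·(-2.928820 + (-4.891129)) = -4.386942
x=1.000000, p=-4.386942:
  k1 = f(1.000000, -4.386942) = -5.548502
  k2 = f(1.500000, -7.161193) = -9.265999
  p ← -4.386942 + (0.5/2)·(-5.548502 + (-9.265999)) = -8.090568
p(1.5) ≈ -8.0906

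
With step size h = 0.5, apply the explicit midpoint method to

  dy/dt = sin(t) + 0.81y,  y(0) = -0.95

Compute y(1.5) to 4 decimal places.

Midpoint: k1 = f(t_n, y_n); k2 = f(t_n + h/2, y_n + (h/2)·k1); y_{n+1} = y_n + h·k2.
t=0.000000, y=-0.950000:
  k1 = f(0.000000, -0.950000) = -0.769500
  k2 = f(0.250000, -1.142375) = -0.677920
  y ← -0.950000 + 0.5·(-0.677920) = -1.288960
t=0.500000, y=-1.288960:
  k1 = f(0.500000, -1.288960) = -0.564632
  k2 = f(0.750000, -1.430118) = -0.476757
  y ← -1.288960 + 0.5·(-0.476757) = -1.527338
t=1.000000, y=-1.527338:
  k1 = f(1.000000, -1.527338) = -0.395673
  k2 = f(1.250000, -1.626257) = -0.368283
  y ← -1.527338 + 0.5·(-0.368283) = -1.711480
y(1.5) ≈ -1.7115

-1.7115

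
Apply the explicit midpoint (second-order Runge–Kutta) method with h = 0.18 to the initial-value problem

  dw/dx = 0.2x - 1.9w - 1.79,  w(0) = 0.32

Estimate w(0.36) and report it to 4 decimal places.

Midpoint: k1 = f(x_n, w_n); k2 = f(x_n + h/2, w_n + (h/2)·k1); w_{n+1} = w_n + h·k2.
x=0.000000, w=0.320000:
  k1 = f(0.000000, 0.320000) = -2.398000
  k2 = f(0.090000, 0.104180) = -1.969942
  w ← 0.320000 + 0.18·(-1.969942) = -0.034590
x=0.180000, w=-0.034590:
  k1 = f(0.180000, -0.034590) = -1.688280
  k2 = f(0.270000, -0.186535) = -1.381584
  w ← -0.034590 + 0.18·(-1.381584) = -0.283275
w(0.36) ≈ -0.2833

-0.2833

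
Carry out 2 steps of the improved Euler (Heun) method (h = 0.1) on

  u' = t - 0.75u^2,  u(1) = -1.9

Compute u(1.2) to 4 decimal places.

Heun: k1 = f(t_n, u_n); k2 = f(t_n + h, u_n + h·k1); u_{n+1} = u_n + (h/2)·(k1 + k2).
t=1.000000, u=-1.900000:
  k1 = f(1.000000, -1.900000) = -1.707500
  k2 = f(1.100000, -2.070750) = -2.116004
  u ← -1.900000 + (0.1/2)·(-1.707500 + (-2.116004)) = -2.091175
t=1.100000, u=-2.091175:
  k1 = f(1.100000, -2.091175) = -2.179760
  k2 = f(1.200000, -2.309151) = -2.799135
  u ← -2.091175 + (0.1/2)·(-2.179760 + (-2.799135)) = -2.340120
u(1.2) ≈ -2.3401

-2.3401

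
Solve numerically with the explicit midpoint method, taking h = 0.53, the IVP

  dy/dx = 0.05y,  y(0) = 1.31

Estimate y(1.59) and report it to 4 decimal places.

Midpoint: k1 = f(x_n, y_n); k2 = f(x_n + h/2, y_n + (h/2)·k1); y_{n+1} = y_n + h·k2.
x=0.000000, y=1.310000:
  k1 = f(0.000000, 1.310000) = 0.065500
  k2 = f(0.265000, 1.327357) = 0.066368
  y ← 1.310000 + 0.53·0.066368 = 1.345175
x=0.530000, y=1.345175:
  k1 = f(0.530000, 1.345175) = 0.067259
  k2 = f(0.795000, 1.362999) = 0.068150
  y ← 1.345175 + 0.53·0.068150 = 1.381294
x=1.060000, y=1.381294:
  k1 = f(1.060000, 1.381294) = 0.069065
  k2 = f(1.325000, 1.399597) = 0.069980
  y ← 1.381294 + 0.53·0.069980 = 1.418384
y(1.59) ≈ 1.4184

1.4184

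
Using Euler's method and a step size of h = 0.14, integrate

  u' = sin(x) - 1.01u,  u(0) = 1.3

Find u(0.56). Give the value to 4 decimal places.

Euler: u_{n+1} = u_n + h·f(x_n, u_n).
x=0.000000, u=1.300000: f=-1.313000 → u ← 1.300000 + 0.14·(-1.313000) = 1.116180
x=0.140000, u=1.116180: f=-0.987799 → u ← 1.116180 + 0.14·(-0.987799) = 0.977888
x=0.280000, u=0.977888: f=-0.711311 → u ← 0.977888 + 0.14·(-0.711311) = 0.878305
x=0.420000, u=0.878305: f=-0.479327 → u ← 0.878305 + 0.14·(-0.479327) = 0.811199
u(0.56) ≈ 0.8112

0.8112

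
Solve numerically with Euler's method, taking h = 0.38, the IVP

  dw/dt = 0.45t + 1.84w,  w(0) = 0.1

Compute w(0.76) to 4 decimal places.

Euler: w_{n+1} = w_n + h·f(t_n, w_n).
t=0.000000, w=0.100000: f=0.184000 → w ← 0.100000 + 0.38·0.184000 = 0.169920
t=0.380000, w=0.169920: f=0.483653 → w ← 0.169920 + 0.38·0.483653 = 0.353708
w(0.76) ≈ 0.3537

0.3537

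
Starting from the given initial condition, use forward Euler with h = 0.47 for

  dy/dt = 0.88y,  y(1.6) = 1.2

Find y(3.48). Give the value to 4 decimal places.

Euler: y_{n+1} = y_n + h·f(t_n, y_n).
t=1.600000, y=1.200000: f=1.056000 → y ← 1.200000 + 0.47·1.056000 = 1.696320
t=2.070000, y=1.696320: f=1.492762 → y ← 1.696320 + 0.47·1.492762 = 2.397918
t=2.540000, y=2.397918: f=2.110168 → y ← 2.397918 + 0.47·2.110168 = 3.389697
t=3.010000, y=3.389697: f=2.982933 → y ← 3.389697 + 0.47·2.982933 = 4.791675
y(3.48) ≈ 4.7917

4.7917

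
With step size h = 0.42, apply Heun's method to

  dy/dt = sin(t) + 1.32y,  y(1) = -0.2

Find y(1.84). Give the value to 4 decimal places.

Heun: k1 = f(t_n, y_n); k2 = f(t_n + h, y_n + h·k1); y_{n+1} = y_n + (h/2)·(k1 + k2).
t=1.000000, y=-0.200000:
  k1 = f(1.000000, -0.200000) = 0.577471
  k2 = f(1.420000, 0.042538) = 1.044802
  y ← -0.200000 + (0.42/2)·(0.577471 + 1.044802) = 0.140677
t=1.420000, y=0.140677:
  k1 = f(1.420000, 0.140677) = 1.174346
  k2 = f(1.840000, 0.633902) = 1.800734
  y ← 0.140677 + (0.42/2)·(1.174346 + 1.800734) = 0.765444
y(1.84) ≈ 0.7654

0.7654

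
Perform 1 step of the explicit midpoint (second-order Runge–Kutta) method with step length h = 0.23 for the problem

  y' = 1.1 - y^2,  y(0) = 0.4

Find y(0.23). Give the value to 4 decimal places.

Midpoint: k1 = f(t_n, y_n); k2 = f(t_n + h/2, y_n + (h/2)·k1); y_{n+1} = y_n + h·k2.
t=0.000000, y=0.400000:
  k1 = f(0.000000, 0.400000) = 0.940000
  k2 = f(0.115000, 0.508100) = 0.841834
  y ← 0.400000 + 0.23·0.841834 = 0.593622
y(0.23) ≈ 0.5936

0.5936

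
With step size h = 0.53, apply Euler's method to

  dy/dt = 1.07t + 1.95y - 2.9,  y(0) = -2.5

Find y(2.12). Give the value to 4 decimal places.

-63.3236

Euler: y_{n+1} = y_n + h·f(t_n, y_n).
t=0.000000, y=-2.500000: f=-7.775000 → y ← -2.500000 + 0.53·(-7.775000) = -6.620750
t=0.530000, y=-6.620750: f=-15.243362 → y ← -6.620750 + 0.53·(-15.243362) = -14.699732
t=1.060000, y=-14.699732: f=-30.430278 → y ← -14.699732 + 0.53·(-30.430278) = -30.827779
t=1.590000, y=-30.827779: f=-61.312870 → y ← -30.827779 + 0.53·(-61.312870) = -63.323600
y(2.12) ≈ -63.3236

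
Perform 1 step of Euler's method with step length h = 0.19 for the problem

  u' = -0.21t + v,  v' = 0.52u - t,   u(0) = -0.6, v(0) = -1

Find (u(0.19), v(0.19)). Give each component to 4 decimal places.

-0.7900, -1.0593

Euler on (u,v): u_{n+1} = u_n + h·u', v_{n+1} = v_n + h·v'.
0.000000: (-0.600000, -1.000000); f=(-1.000000, -0.312000) → (-0.790000, -1.059280)
(u(0.19), v(0.19)) ≈ (-0.7900, -1.0593)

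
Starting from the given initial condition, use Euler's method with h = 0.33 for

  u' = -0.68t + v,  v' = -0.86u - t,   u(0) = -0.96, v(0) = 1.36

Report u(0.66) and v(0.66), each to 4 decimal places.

-0.0465, 1.6686

Euler on (u,v): u_{n+1} = u_n + h·u', v_{n+1} = v_n + h·v'.
0.000000: (-0.960000, 1.360000); f=(1.360000, 0.825600) → (-0.511200, 1.632448)
0.330000: (-0.511200, 1.632448); f=(1.408048, 0.109632) → (-0.046544, 1.668627)
(u(0.66), v(0.66)) ≈ (-0.0465, 1.6686)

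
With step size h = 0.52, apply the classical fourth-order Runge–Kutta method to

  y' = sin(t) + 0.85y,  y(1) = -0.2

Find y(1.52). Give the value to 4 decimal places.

0.3003

RK4: k1 = f(t_n, y_n); k2 = f(t_n + h/2, y_n + (h/2)·k1); k3 = f(t_n + h/2, y_n + (h/2)·k2); k4 = f(t_n + h, y_n + h·k3); y_{n+1} = y_n + (h/6)·(k1 + 2k2 + 2k3 + k4).
t=1.000000, y=-0.200000:
  k1 = f(1.000000, -0.200000) = 0.671471
  k2 = f(1.260000, -0.025418) = 0.930485
  k3 = f(1.260000, 0.041926) = 0.987728
  k4 = f(1.520000, 0.313618) = 1.265286
  y ← -0.200000 + (0.52/6)·(k1 + 2k2 + 2k3 + k4) = 0.300343
y(1.52) ≈ 0.3003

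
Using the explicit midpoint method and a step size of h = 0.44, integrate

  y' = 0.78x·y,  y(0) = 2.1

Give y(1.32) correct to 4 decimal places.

Midpoint: k1 = f(x_n, y_n); k2 = f(x_n + h/2, y_n + (h/2)·k1); y_{n+1} = y_n + h·k2.
x=0.000000, y=2.100000:
  k1 = f(0.000000, 2.100000) = 0.000000
  k2 = f(0.220000, 2.100000) = 0.360360
  y ← 2.100000 + 0.44·0.360360 = 2.258558
x=0.440000, y=2.258558:
  k1 = f(0.440000, 2.258558) = 0.775137
  k2 = f(0.660000, 2.429089) = 1.250495
  y ← 2.258558 + 0.44·1.250495 = 2.808776
x=0.880000, y=2.808776:
  k1 = f(0.880000, 2.808776) = 1.927944
  k2 = f(1.100000, 3.232924) = 2.773849
  y ← 2.808776 + 0.44·2.773849 = 4.029270
y(1.32) ≈ 4.0293

4.0293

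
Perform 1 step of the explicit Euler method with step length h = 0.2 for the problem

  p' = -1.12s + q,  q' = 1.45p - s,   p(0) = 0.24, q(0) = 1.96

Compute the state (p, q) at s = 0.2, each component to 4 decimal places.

Euler on (p,q): p_{n+1} = p_n + h·p', q_{n+1} = q_n + h·q'.
0.000000: (0.240000, 1.960000); f=(1.960000, 0.348000) → (0.632000, 2.029600)
(p(0.2), q(0.2)) ≈ (0.6320, 2.0296)

0.6320, 2.0296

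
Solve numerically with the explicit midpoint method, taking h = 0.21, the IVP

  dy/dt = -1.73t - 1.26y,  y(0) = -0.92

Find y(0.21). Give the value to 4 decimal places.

-0.7469

Midpoint: k1 = f(t_n, y_n); k2 = f(t_n + h/2, y_n + (h/2)·k1); y_{n+1} = y_n + h·k2.
t=0.000000, y=-0.920000:
  k1 = f(0.000000, -0.920000) = 1.159200
  k2 = f(0.105000, -0.798284) = 0.824188
  y ← -0.920000 + 0.21·0.824188 = -0.746921
y(0.21) ≈ -0.7469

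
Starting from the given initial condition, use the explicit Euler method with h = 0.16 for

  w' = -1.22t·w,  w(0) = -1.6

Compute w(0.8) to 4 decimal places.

-1.1525

Euler: w_{n+1} = w_n + h·f(t_n, w_n).
t=0.000000, w=-1.600000: f=0.000000 → w ← -1.600000 + 0.16·0.000000 = -1.600000
t=0.160000, w=-1.600000: f=0.312320 → w ← -1.600000 + 0.16·0.312320 = -1.550029
t=0.320000, w=-1.550029: f=0.605131 → w ← -1.550029 + 0.16·0.605131 = -1.453208
t=0.480000, w=-1.453208: f=0.850998 → w ← -1.453208 + 0.16·0.850998 = -1.317048
t=0.640000, w=-1.317048: f=1.028351 → w ← -1.317048 + 0.16·1.028351 = -1.152512
w(0.8) ≈ -1.1525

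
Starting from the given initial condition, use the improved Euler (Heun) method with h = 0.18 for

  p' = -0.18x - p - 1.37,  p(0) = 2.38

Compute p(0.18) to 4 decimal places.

Heun: k1 = f(x_n, p_n); k2 = f(x_n + h, p_n + h·k1); p_{n+1} = p_n + (h/2)·(k1 + k2).
x=0.000000, p=2.380000:
  k1 = f(0.000000, 2.380000) = -3.750000
  k2 = f(0.180000, 1.705000) = -3.107400
  p ← 2.380000 + (0.18/2)·(-3.750000 + (-3.107400)) = 1.762834
p(0.18) ≈ 1.7628

1.7628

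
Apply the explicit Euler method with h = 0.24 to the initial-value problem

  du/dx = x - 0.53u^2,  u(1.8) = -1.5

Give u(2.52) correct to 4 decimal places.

-0.7040

Euler: u_{n+1} = u_n + h·f(x_n, u_n).
x=1.800000, u=-1.500000: f=0.607500 → u ← -1.500000 + 0.24·0.607500 = -1.354200
x=2.040000, u=-1.354200: f=1.068055 → u ← -1.354200 + 0.24·1.068055 = -1.097867
x=2.280000, u=-1.097867: f=1.641185 → u ← -1.097867 + 0.24·1.641185 = -0.703982
u(2.52) ≈ -0.7040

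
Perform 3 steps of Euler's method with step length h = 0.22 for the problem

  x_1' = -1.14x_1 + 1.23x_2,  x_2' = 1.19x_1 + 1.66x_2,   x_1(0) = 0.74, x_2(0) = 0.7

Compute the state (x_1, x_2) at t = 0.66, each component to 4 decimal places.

Euler on (x_1,x_2): x_1_{n+1} = x_1_n + h·x_1', x_2_{n+1} = x_2_n + h·x_2'.
0.000000: (0.740000, 0.700000); f=(0.017400, 2.042600) → (0.743828, 1.149372)
0.220000: (0.743828, 1.149372); f=(0.565764, 2.793113) → (0.868296, 1.763857)
0.440000: (0.868296, 1.763857); f=(1.179686, 3.961275) → (1.127827, 2.635337)
(x_1(0.66), x_2(0.66)) ≈ (1.1278, 2.6353)

1.1278, 2.6353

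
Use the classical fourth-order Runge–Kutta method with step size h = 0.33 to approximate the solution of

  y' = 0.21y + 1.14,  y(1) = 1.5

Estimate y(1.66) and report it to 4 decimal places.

RK4: k1 = f(x_n, y_n); k2 = f(x_n + h/2, y_n + (h/2)·k1); k3 = f(x_n + h/2, y_n + (h/2)·k2); k4 = f(x_n + h, y_n + h·k3); y_{n+1} = y_n + (h/6)·(k1 + 2k2 + 2k3 + k4).
x=1.000000, y=1.500000:
  k1 = f(1.000000, 1.500000) = 1.455000
  k2 = f(1.165000, 1.740075) = 1.505416
  k3 = f(1.165000, 1.748394) = 1.507163
  k4 = f(1.330000, 1.997364) = 1.559446
  y ← 1.500000 + (0.33/6)·(k1 + 2k2 + 2k3 + k4) = 1.997178
x=1.330000, y=1.997178:
  k1 = f(1.330000, 1.997178) = 1.559407
  k2 = f(1.495000, 2.254480) = 1.613441
  k3 = f(1.495000, 2.263396) = 1.615313
  k4 = f(1.660000, 2.530232) = 1.671349
  y ← 1.997178 + (0.33/6)·(k1 + 2k2 + 2k3 + k4) = 2.530033
y(1.66) ≈ 2.5300

2.5300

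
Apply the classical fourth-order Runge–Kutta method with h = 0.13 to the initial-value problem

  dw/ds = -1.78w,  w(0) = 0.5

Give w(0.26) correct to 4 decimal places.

0.3148

RK4: k1 = f(s_n, w_n); k2 = f(s_n + h/2, w_n + (h/2)·k1); k3 = f(s_n + h/2, w_n + (h/2)·k2); k4 = f(s_n + h, w_n + h·k3); w_{n+1} = w_n + (h/6)·(k1 + 2k2 + 2k3 + k4).
s=0.000000, w=0.500000:
  k1 = f(0.000000, 0.500000) = -0.890000
  k2 = f(0.065000, 0.442150) = -0.787027
  k3 = f(0.065000, 0.448843) = -0.798941
  k4 = f(0.130000, 0.396138) = -0.705125
  w ← 0.500000 + (0.13/6)·(k1 + 2k2 + 2k3 + k4) = 0.396714
s=0.130000, w=0.396714:
  k1 = f(0.130000, 0.396714) = -0.706150
  k2 = f(0.195000, 0.350814) = -0.624449
  k3 = f(0.195000, 0.356125) = -0.633902
  k4 = f(0.260000, 0.314306) = -0.559466
  w ← 0.396714 + (0.13/6)·(k1 + 2k2 + 2k3 + k4) = 0.314763
w(0.26) ≈ 0.3148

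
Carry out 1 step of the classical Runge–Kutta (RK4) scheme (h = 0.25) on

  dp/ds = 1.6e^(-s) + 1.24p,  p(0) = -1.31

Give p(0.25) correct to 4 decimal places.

-1.3685

RK4: k1 = f(s_n, p_n); k2 = f(s_n + h/2, p_n + (h/2)·k1); k3 = f(s_n + h/2, p_n + (h/2)·k2); k4 = f(s_n + h, p_n + h·k3); p_{n+1} = p_n + (h/6)·(k1 + 2k2 + 2k3 + k4).
s=0.000000, p=-1.310000:
  k1 = f(0.000000, -1.310000) = -0.024400
  k2 = f(0.125000, -1.313050) = -0.216187
  k3 = f(0.125000, -1.337023) = -0.245914
  k4 = f(0.250000, -1.371478) = -0.454552
  p ← -1.310000 + (0.25/6)·(k1 + 2k2 + 2k3 + k4) = -1.368465
p(0.25) ≈ -1.3685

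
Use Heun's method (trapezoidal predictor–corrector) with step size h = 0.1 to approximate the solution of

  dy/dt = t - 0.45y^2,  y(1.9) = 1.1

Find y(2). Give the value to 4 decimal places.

1.2334

Heun: k1 = f(t_n, y_n); k2 = f(t_n + h, y_n + h·k1); y_{n+1} = y_n + (h/2)·(k1 + k2).
t=1.900000, y=1.100000:
  k1 = f(1.900000, 1.100000) = 1.355500
  k2 = f(2.000000, 1.235550) = 1.313037
  y ← 1.100000 + (0.1/2)·(1.355500 + 1.313037) = 1.233427
y(2) ≈ 1.2334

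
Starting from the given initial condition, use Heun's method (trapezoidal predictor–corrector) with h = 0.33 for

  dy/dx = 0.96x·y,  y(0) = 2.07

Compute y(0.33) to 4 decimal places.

Heun: k1 = f(x_n, y_n); k2 = f(x_n + h, y_n + h·k1); y_{n+1} = y_n + (h/2)·(k1 + k2).
x=0.000000, y=2.070000:
  k1 = f(0.000000, 2.070000) = 0.000000
  k2 = f(0.330000, 2.070000) = 0.655776
  y ← 2.070000 + (0.33/2)·(0.000000 + 0.655776) = 2.178203
y(0.33) ≈ 2.1782

2.1782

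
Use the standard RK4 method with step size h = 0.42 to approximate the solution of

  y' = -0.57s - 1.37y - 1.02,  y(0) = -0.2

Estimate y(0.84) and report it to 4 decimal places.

-0.7140

RK4: k1 = f(s_n, y_n); k2 = f(s_n + h/2, y_n + (h/2)·k1); k3 = f(s_n + h/2, y_n + (h/2)·k2); k4 = f(s_n + h, y_n + h·k3); y_{n+1} = y_n + (h/6)·(k1 + 2k2 + 2k3 + k4).
s=0.000000, y=-0.200000:
  k1 = f(0.000000, -0.200000) = -0.746000
  k2 = f(0.210000, -0.356660) = -0.651076
  k3 = f(0.210000, -0.336726) = -0.678385
  k4 = f(0.420000, -0.484922) = -0.595057
  y ← -0.200000 + (0.42/6)·(k1 + 2k2 + 2k3 + k4) = -0.479999
s=0.420000, y=-0.479999:
  k1 = f(0.420000, -0.479999) = -0.601802
  k2 = f(0.630000, -0.606377) = -0.548364
  k3 = f(0.630000, -0.595155) = -0.563738
  k4 = f(0.840000, -0.716768) = -0.516827
  y ← -0.479999 + (0.42/6)·(k1 + 2k2 + 2k3 + k4) = -0.713997
y(0.84) ≈ -0.7140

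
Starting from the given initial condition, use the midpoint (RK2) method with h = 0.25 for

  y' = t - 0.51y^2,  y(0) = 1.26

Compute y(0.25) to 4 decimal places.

Midpoint: k1 = f(t_n, y_n); k2 = f(t_n + h/2, y_n + (h/2)·k1); y_{n+1} = y_n + h·k2.
t=0.000000, y=1.260000:
  k1 = f(0.000000, 1.260000) = -0.809676
  k2 = f(0.125000, 1.158791) = -0.559826
  y ← 1.260000 + 0.25·(-0.559826) = 1.120044
y(0.25) ≈ 1.1200

1.1200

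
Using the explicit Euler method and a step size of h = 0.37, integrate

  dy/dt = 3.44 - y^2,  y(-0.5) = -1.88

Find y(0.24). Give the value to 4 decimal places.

Euler: y_{n+1} = y_n + h·f(t_n, y_n).
t=-0.500000, y=-1.880000: f=-0.094400 → y ← -1.880000 + 0.37·(-0.094400) = -1.914928
t=-0.130000, y=-1.914928: f=-0.226949 → y ← -1.914928 + 0.37·(-0.226949) = -1.998899
y(0.24) ≈ -1.9989

-1.9989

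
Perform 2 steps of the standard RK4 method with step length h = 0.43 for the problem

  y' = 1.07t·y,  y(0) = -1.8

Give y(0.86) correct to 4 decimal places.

RK4: k1 = f(t_n, y_n); k2 = f(t_n + h/2, y_n + (h/2)·k1); k3 = f(t_n + h/2, y_n + (h/2)·k2); k4 = f(t_n + h, y_n + h·k3); y_{n+1} = y_n + (h/6)·(k1 + 2k2 + 2k3 + k4).
t=0.000000, y=-1.800000:
  k1 = f(0.000000, -1.800000) = 0.000000
  k2 = f(0.215000, -1.800000) = -0.414090
  k3 = f(0.215000, -1.889029) = -0.434571
  k4 = f(0.430000, -1.986866) = -0.914157
  y ← -1.800000 + (0.43/6)·(k1 + 2k2 + 2k3 + k4) = -1.987156
t=0.430000, y=-1.987156:
  k1 = f(0.430000, -1.987156) = -0.914290
  k2 = f(0.645000, -2.183728) = -1.507100
  k3 = f(0.645000, -2.311183) = -1.595063
  k4 = f(0.860000, -2.673033) = -2.459725
  y ← -1.987156 + (0.43/6)·(k1 + 2k2 + 2k3 + k4) = -2.673604
y(0.86) ≈ -2.6736

-2.6736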